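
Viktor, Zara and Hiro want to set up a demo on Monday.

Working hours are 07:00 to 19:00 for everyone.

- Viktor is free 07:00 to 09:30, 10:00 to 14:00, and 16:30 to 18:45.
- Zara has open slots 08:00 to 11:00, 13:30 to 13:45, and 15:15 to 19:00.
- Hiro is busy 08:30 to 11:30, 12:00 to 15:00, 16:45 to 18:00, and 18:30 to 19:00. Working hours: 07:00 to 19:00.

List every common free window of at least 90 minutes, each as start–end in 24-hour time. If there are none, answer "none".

Hiro free within 07:00–19:00: 07:00–08:30, 11:30–12:00, 15:00–16:45, 18:00–18:30.
Viktor ∩ Zara: 08:00–09:30, 10:00–11:00, 13:30–13:45, 16:30–18:45.
Viktor ∩ Zara ∩ Hiro: 08:00–08:30, 16:30–16:45, 18:00–18:30.
Windows ≥ 90 min: (none).

none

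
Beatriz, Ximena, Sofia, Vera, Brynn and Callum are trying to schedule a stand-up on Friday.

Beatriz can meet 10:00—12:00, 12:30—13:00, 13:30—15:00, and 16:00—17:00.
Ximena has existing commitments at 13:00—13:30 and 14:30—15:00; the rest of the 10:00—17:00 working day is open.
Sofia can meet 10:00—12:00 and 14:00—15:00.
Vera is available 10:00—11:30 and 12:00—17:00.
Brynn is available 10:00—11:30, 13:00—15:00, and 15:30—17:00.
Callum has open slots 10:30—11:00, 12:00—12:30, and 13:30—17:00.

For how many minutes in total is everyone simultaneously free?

60 minutes

Ximena free within 10:00–17:00: 10:00–13:00, 13:30–14:30, 15:00–17:00.
Beatriz ∩ Ximena: 10:00–12:00, 12:30–13:00, 13:30–14:30, 16:00–17:00.
Beatriz ∩ Ximena ∩ Sofia: 10:00–12:00, 14:00–14:30.
Beatriz ∩ Ximena ∩ Sofia ∩ Vera: 10:00–11:30, 14:00–14:30.
Beatriz ∩ Ximena ∩ Sofia ∩ Vera ∩ Brynn: 10:00–11:30, 14:00–14:30.
Beatriz ∩ Ximena ∩ Sofia ∩ Vera ∩ Brynn ∩ Callum: 10:30–11:00, 14:00–14:30.
Total common minutes: 30 + 30 = 60.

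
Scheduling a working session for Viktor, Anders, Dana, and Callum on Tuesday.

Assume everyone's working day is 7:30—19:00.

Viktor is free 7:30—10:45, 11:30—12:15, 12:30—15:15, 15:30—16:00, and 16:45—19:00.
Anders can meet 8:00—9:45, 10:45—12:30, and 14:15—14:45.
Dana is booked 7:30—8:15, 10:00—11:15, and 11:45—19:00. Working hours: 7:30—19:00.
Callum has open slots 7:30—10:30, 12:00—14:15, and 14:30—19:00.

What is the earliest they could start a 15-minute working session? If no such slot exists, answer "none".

08:15

Dana free within 07:30–19:00: 08:15–10:00, 11:15–11:45.
Viktor ∩ Anders: 08:00–09:45, 11:30–12:15, 14:15–14:45.
Viktor ∩ Anders ∩ Dana: 08:15–09:45, 11:30–11:45.
Viktor ∩ Anders ∩ Dana ∩ Callum: 08:15–09:45.
Windows ≥ 15 min: 08:15–09:45.
Earliest such window starts at 08:15.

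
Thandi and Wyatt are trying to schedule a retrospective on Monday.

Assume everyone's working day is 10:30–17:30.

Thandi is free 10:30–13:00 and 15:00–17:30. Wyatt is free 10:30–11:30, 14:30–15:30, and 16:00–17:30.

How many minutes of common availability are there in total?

Thandi ∩ Wyatt: 10:30–11:30, 15:00–15:30, 16:00–17:30.
Total common minutes: 60 + 30 + 90 = 180.

180 minutes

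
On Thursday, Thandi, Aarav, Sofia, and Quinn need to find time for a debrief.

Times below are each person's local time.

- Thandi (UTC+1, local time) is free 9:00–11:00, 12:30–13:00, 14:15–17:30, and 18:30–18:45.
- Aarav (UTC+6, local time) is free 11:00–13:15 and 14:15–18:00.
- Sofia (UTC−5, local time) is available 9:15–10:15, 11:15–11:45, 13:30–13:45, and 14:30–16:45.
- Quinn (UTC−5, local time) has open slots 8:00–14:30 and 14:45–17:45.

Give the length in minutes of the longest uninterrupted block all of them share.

0 minutes

Thandi → UTC: 08:00–10:00, 11:30–12:00, 13:15–16:30, 17:30–17:45.
Aarav → UTC: 05:00–07:15, 08:15–12:00.
Sofia → UTC: 14:15–15:15, 16:15–16:45, 18:30–18:45, 19:30–21:45.
Quinn → UTC: 13:00–19:30, 19:45–22:45.
Thandi ∩ Aarav: 08:15–10:00, 11:30–12:00.
Thandi ∩ Aarav ∩ Sofia: (none).
Thandi ∩ Aarav ∩ Sofia ∩ Quinn: (none).
No common window.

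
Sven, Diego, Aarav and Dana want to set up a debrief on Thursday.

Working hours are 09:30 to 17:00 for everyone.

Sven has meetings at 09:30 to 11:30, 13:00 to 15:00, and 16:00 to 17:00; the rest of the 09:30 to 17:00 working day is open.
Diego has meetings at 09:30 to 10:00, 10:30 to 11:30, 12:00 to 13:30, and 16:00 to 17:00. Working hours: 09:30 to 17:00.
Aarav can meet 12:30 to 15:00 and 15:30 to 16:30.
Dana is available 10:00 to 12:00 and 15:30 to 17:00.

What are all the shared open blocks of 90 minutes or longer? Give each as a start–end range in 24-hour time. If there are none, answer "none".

none

Sven free within 09:30–17:00: 11:30–13:00, 15:00–16:00.
Diego free within 09:30–17:00: 10:00–10:30, 11:30–12:00, 13:30–16:00.
Sven ∩ Diego: 11:30–12:00, 15:00–16:00.
Sven ∩ Diego ∩ Aarav: 15:30–16:00.
Sven ∩ Diego ∩ Aarav ∩ Dana: 15:30–16:00.
Windows ≥ 90 min: (none).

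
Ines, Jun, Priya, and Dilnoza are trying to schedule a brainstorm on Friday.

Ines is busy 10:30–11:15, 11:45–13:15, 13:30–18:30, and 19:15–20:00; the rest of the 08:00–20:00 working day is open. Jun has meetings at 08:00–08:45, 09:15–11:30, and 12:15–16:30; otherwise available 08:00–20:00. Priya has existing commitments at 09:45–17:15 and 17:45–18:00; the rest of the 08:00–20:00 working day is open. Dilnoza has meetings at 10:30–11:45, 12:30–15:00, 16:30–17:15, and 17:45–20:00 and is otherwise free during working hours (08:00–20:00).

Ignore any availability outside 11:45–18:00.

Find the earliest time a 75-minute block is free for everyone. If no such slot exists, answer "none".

none

Ines free within 08:00–20:00: 08:00–10:30, 11:15–11:45, 13:15–13:30, 18:30–19:15.
Jun free within 08:00–20:00: 08:45–09:15, 11:30–12:15, 16:30–20:00.
Priya free within 08:00–20:00: 08:00–09:45, 17:15–17:45, 18:00–20:00.
Dilnoza free within 08:00–20:00: 08:00–10:30, 11:45–12:30, 15:00–16:30, 17:15–17:45.
Ines ∩ Jun: 08:45–09:15, 11:30–11:45, 18:30–19:15.
Ines ∩ Jun ∩ Priya: 08:45–09:15, 18:30–19:15.
Ines ∩ Jun ∩ Priya ∩ Dilnoza: 08:45–09:15.
Restricted to 11:45–18:00: (none).
Windows ≥ 75 min: (none).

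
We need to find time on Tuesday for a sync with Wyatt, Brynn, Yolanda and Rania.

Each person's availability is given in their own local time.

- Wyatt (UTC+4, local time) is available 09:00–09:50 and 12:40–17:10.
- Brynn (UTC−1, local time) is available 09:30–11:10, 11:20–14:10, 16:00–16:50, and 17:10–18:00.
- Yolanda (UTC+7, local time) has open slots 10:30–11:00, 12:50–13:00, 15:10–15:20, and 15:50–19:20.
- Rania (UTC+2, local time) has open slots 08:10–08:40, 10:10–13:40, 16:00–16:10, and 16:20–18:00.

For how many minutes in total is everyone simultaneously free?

Wyatt → UTC: 05:00–05:50, 08:40–13:10.
Brynn → UTC: 10:30–12:10, 12:20–15:10, 17:00–17:50, 18:10–19:00.
Yolanda → UTC: 03:30–04:00, 05:50–06:00, 08:10–08:20, 08:50–12:20.
Rania → UTC: 06:10–06:40, 08:10–11:40, 14:00–14:10, 14:20–16:00.
Wyatt ∩ Brynn: 10:30–12:10, 12:20–13:10.
Wyatt ∩ Brynn ∩ Yolanda: 10:30–12:10.
Wyatt ∩ Brynn ∩ Yolanda ∩ Rania: 10:30–11:40.
Total common minutes: 70.

70 minutes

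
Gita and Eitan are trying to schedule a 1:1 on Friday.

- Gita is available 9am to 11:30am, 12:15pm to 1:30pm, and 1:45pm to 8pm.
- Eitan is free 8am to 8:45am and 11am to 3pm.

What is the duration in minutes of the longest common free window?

Gita ∩ Eitan: 11:00–11:30, 12:15–13:30, 13:45–15:00.
Common window lengths: 30, 75, 75 min; longest is 75.

75 minutes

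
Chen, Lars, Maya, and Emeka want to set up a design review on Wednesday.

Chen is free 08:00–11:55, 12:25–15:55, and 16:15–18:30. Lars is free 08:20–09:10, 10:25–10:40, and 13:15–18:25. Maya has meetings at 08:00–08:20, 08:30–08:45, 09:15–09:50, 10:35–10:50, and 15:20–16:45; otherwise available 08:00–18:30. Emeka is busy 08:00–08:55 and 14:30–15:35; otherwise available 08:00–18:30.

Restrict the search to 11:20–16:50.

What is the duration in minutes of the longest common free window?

75 minutes

Maya free within 08:00–18:30: 08:20–08:30, 08:45–09:15, 09:50–10:35, 10:50–15:20, 16:45–18:30.
Emeka free within 08:00–18:30: 08:55–14:30, 15:35–18:30.
Chen ∩ Lars: 08:20–09:10, 10:25–10:40, 13:15–15:55, 16:15–18:25.
Chen ∩ Lars ∩ Maya: 08:20–08:30, 08:45–09:10, 10:25–10:35, 13:15–15:20, 16:45–18:25.
Chen ∩ Lars ∩ Maya ∩ Emeka: 08:55–09:10, 10:25–10:35, 13:15–14:30, 16:45–18:25.
Restricted to 11:20–16:50: 13:15–14:30, 16:45–16:50.
Common window lengths: 75, 5 min; longest is 75.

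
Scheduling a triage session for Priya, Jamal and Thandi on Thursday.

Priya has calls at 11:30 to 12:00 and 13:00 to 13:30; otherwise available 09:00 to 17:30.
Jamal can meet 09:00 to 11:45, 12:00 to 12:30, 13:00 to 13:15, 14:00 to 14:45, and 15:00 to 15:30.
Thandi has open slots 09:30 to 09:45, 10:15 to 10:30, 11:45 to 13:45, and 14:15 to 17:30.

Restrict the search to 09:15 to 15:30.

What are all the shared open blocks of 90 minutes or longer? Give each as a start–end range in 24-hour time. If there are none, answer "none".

none

Priya free within 09:00–17:30: 09:00–11:30, 12:00–13:00, 13:30–17:30.
Priya ∩ Jamal: 09:00–11:30, 12:00–12:30, 14:00–14:45, 15:00–15:30.
Priya ∩ Jamal ∩ Thandi: 09:30–09:45, 10:15–10:30, 12:00–12:30, 14:15–14:45, 15:00–15:30.
Restricted to 09:15–15:30: 09:30–09:45, 10:15–10:30, 12:00–12:30, 14:15–14:45, 15:00–15:30.
Windows ≥ 90 min: (none).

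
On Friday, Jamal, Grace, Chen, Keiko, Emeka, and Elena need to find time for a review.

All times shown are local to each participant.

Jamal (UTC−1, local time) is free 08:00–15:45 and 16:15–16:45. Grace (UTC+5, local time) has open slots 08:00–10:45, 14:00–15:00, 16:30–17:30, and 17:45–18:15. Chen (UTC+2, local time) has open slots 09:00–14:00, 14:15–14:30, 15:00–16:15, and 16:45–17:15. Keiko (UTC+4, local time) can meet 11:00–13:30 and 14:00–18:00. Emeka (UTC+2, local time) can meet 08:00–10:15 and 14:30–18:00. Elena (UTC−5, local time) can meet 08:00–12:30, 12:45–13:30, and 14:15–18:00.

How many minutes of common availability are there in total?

15 minutes

Jamal → UTC: 09:00–16:45, 17:15–17:45.
Grace → UTC: 03:00–05:45, 09:00–10:00, 11:30–12:30, 12:45–13:15.
Chen → UTC: 07:00–12:00, 12:15–12:30, 13:00–14:15, 14:45–15:15.
Keiko → UTC: 07:00–09:30, 10:00–14:00.
Emeka → UTC: 06:00–08:15, 12:30–16:00.
Elena → UTC: 13:00–17:30, 17:45–18:30, 19:15–23:00.
Jamal ∩ Grace: 09:00–10:00, 11:30–12:30, 12:45–13:15.
Jamal ∩ Grace ∩ Chen: 09:00–10:00, 11:30–12:00, 12:15–12:30, 13:00–13:15.
Jamal ∩ Grace ∩ Chen ∩ Keiko: 09:00–09:30, 11:30–12:00, 12:15–12:30, 13:00–13:15.
Jamal ∩ Grace ∩ Chen ∩ Keiko ∩ Emeka: 13:00–13:15.
Jamal ∩ Grace ∩ Chen ∩ Keiko ∩ Emeka ∩ Elena: 13:00–13:15.
Total common minutes: 15.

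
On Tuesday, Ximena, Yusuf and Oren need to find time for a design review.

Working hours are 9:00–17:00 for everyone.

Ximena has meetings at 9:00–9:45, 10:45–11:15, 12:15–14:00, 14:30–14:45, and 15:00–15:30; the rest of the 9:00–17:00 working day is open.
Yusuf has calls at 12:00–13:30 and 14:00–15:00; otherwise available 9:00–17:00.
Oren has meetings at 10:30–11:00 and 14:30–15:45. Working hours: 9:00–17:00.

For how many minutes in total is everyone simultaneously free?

165 minutes

Ximena free within 09:00–17:00: 09:45–10:45, 11:15–12:15, 14:00–14:30, 14:45–15:00, 15:30–17:00.
Yusuf free within 09:00–17:00: 09:00–12:00, 13:30–14:00, 15:00–17:00.
Oren free within 09:00–17:00: 09:00–10:30, 11:00–14:30, 15:45–17:00.
Ximena ∩ Yusuf: 09:45–10:45, 11:15–12:00, 15:30–17:00.
Ximena ∩ Yusuf ∩ Oren: 09:45–10:30, 11:15–12:00, 15:45–17:00.
Total common minutes: 45 + 45 + 75 = 165.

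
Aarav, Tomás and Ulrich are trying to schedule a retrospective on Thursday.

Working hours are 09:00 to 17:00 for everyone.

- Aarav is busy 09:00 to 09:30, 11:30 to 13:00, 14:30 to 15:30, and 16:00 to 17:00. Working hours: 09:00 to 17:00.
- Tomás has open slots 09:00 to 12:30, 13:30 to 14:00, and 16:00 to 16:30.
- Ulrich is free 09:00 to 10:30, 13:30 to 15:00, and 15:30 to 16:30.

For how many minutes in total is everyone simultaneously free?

Aarav free within 09:00–17:00: 09:30–11:30, 13:00–14:30, 15:30–16:00.
Aarav ∩ Tomás: 09:30–11:30, 13:30–14:00.
Aarav ∩ Tomás ∩ Ulrich: 09:30–10:30, 13:30–14:00.
Total common minutes: 60 + 30 = 90.

90 minutes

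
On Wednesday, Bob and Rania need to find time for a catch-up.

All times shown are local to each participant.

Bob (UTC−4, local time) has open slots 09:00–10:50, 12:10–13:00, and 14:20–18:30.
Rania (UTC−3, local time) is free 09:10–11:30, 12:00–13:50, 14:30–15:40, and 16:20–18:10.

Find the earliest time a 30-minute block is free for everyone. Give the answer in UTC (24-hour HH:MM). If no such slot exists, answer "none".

Bob → UTC: 13:00–14:50, 16:10–17:00, 18:20–22:30.
Rania → UTC: 12:10–14:30, 15:00–16:50, 17:30–18:40, 19:20–21:10.
Bob ∩ Rania: 13:00–14:30, 16:10–16:50, 18:20–18:40, 19:20–21:10.
Windows ≥ 30 min: 13:00–14:30, 16:10–16:50, 19:20–21:10.
Earliest such window starts at 13:00.

13:00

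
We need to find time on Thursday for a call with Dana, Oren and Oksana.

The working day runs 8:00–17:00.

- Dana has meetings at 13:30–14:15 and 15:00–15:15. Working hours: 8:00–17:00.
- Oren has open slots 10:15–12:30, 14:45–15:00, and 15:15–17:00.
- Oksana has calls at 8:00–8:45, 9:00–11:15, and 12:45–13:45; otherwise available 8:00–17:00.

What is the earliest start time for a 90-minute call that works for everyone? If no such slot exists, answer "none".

15:15

Dana free within 08:00–17:00: 08:00–13:30, 14:15–15:00, 15:15–17:00.
Oksana free within 08:00–17:00: 08:45–09:00, 11:15–12:45, 13:45–17:00.
Dana ∩ Oren: 10:15–12:30, 14:45–15:00, 15:15–17:00.
Dana ∩ Oren ∩ Oksana: 11:15–12:30, 14:45–15:00, 15:15–17:00.
Windows ≥ 90 min: 15:15–17:00.
Earliest such window starts at 15:15.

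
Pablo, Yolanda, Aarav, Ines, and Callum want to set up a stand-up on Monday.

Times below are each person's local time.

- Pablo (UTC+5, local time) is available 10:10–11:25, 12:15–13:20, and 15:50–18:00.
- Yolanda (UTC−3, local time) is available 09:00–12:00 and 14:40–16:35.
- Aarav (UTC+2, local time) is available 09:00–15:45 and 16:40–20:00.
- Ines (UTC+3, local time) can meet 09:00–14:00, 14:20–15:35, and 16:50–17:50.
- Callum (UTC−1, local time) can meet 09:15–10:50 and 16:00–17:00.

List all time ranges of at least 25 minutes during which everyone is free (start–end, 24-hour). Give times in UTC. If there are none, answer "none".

Pablo → UTC: 05:10–06:25, 07:15–08:20, 10:50–13:00.
Yolanda → UTC: 12:00–15:00, 17:40–19:35.
Aarav → UTC: 07:00–13:45, 14:40–18:00.
Ines → UTC: 06:00–11:00, 11:20–12:35, 13:50–14:50.
Callum → UTC: 10:15–11:50, 17:00–18:00.
Pablo ∩ Yolanda: 12:00–13:00.
Pablo ∩ Yolanda ∩ Aarav: 12:00–13:00.
Pablo ∩ Yolanda ∩ Aarav ∩ Ines: 12:00–12:35.
Pablo ∩ Yolanda ∩ Aarav ∩ Ines ∩ Callum: (none).
Windows ≥ 25 min: (none).

none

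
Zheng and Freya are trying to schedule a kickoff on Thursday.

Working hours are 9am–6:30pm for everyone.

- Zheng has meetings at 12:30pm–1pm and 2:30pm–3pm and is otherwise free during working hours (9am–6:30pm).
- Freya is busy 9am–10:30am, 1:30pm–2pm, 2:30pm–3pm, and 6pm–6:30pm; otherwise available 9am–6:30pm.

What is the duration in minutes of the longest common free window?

Zheng free within 09:00–18:30: 09:00–12:30, 13:00–14:30, 15:00–18:30.
Freya free within 09:00–18:30: 10:30–13:30, 14:00–14:30, 15:00–18:00.
Zheng ∩ Freya: 10:30–12:30, 13:00–13:30, 14:00–14:30, 15:00–18:00.
Common window lengths: 120, 30, 30, 180 min; longest is 180.

180 minutes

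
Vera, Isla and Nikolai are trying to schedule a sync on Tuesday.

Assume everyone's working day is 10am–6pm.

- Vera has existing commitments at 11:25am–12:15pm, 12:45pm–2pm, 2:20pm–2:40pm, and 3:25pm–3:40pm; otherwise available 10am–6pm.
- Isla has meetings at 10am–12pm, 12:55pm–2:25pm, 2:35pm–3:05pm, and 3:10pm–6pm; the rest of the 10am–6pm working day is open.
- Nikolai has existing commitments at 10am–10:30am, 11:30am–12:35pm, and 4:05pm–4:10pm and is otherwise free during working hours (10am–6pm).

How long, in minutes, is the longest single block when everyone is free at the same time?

Vera free within 10:00–18:00: 10:00–11:25, 12:15–12:45, 14:00–14:20, 14:40–15:25, 15:40–18:00.
Isla free within 10:00–18:00: 12:00–12:55, 14:25–14:35, 15:05–15:10.
Nikolai free within 10:00–18:00: 10:30–11:30, 12:35–16:05, 16:10–18:00.
Vera ∩ Isla: 12:15–12:45, 15:05–15:10.
Vera ∩ Isla ∩ Nikolai: 12:35–12:45, 15:05–15:10.
Common window lengths: 10, 5 min; longest is 10.

10 minutes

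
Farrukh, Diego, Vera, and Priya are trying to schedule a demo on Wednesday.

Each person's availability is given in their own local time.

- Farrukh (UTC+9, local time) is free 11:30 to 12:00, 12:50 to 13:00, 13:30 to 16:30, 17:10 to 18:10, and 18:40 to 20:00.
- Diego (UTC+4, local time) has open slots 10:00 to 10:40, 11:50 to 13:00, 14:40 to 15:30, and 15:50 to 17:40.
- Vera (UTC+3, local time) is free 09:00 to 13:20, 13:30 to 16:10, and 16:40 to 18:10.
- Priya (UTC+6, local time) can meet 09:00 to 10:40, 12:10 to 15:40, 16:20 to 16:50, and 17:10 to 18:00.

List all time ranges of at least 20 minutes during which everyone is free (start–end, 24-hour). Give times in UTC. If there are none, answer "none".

06:10–06:40, 08:10–09:00

Farrukh → UTC: 02:30–03:00, 03:50–04:00, 04:30–07:30, 08:10–09:10, 09:40–11:00.
Diego → UTC: 06:00–06:40, 07:50–09:00, 10:40–11:30, 11:50–13:40.
Vera → UTC: 06:00–10:20, 10:30–13:10, 13:40–15:10.
Priya → UTC: 03:00–04:40, 06:10–09:40, 10:20–10:50, 11:10–12:00.
Farrukh ∩ Diego: 06:00–06:40, 08:10–09:00, 10:40–11:00.
Farrukh ∩ Diego ∩ Vera: 06:00–06:40, 08:10–09:00, 10:40–11:00.
Farrukh ∩ Diego ∩ Vera ∩ Priya: 06:10–06:40, 08:10–09:00, 10:40–10:50.
Windows ≥ 20 min: 06:10–06:40, 08:10–09:00.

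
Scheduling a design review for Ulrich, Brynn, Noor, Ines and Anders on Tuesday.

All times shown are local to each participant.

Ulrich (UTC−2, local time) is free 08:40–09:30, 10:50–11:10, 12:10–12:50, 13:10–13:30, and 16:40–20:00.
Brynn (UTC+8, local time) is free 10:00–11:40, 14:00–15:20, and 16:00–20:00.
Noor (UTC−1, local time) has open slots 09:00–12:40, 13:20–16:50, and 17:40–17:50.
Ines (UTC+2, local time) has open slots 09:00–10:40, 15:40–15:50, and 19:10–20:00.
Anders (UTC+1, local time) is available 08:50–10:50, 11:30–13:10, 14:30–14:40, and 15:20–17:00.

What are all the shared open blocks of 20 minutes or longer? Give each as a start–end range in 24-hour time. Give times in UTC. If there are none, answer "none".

none

Ulrich → UTC: 10:40–11:30, 12:50–13:10, 14:10–14:50, 15:10–15:30, 18:40–22:00.
Brynn → UTC: 02:00–03:40, 06:00–07:20, 08:00–12:00.
Noor → UTC: 10:00–13:40, 14:20–17:50, 18:40–18:50.
Ines → UTC: 07:00–08:40, 13:40–13:50, 17:10–18:00.
Anders → UTC: 07:50–09:50, 10:30–12:10, 13:30–13:40, 14:20–16:00.
Ulrich ∩ Brynn: 10:40–11:30.
Ulrich ∩ Brynn ∩ Noor: 10:40–11:30.
Ulrich ∩ Brynn ∩ Noor ∩ Ines: (none).
Ulrich ∩ Brynn ∩ Noor ∩ Ines ∩ Anders: (none).
Windows ≥ 20 min: (none).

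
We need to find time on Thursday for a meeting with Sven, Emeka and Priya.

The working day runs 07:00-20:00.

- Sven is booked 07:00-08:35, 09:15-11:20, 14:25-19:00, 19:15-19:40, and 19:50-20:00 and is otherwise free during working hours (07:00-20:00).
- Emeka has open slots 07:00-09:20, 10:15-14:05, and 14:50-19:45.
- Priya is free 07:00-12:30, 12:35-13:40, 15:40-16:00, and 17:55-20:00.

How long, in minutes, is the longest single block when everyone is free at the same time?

70 minutes

Sven free within 07:00–20:00: 08:35–09:15, 11:20–14:25, 19:00–19:15, 19:40–19:50.
Sven ∩ Emeka: 08:35–09:15, 11:20–14:05, 19:00–19:15, 19:40–19:45.
Sven ∩ Emeka ∩ Priya: 08:35–09:15, 11:20–12:30, 12:35–13:40, 19:00–19:15, 19:40–19:45.
Common window lengths: 40, 70, 65, 15, 5 min; longest is 70.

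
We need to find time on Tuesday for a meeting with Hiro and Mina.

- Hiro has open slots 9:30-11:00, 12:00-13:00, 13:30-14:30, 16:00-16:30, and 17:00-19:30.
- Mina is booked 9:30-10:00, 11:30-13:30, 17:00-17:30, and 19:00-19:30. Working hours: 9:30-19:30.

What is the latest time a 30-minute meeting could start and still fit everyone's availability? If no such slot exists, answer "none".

Mina free within 09:30–19:30: 10:00–11:30, 13:30–17:00, 17:30–19:00.
Hiro ∩ Mina: 10:00–11:00, 13:30–14:30, 16:00–16:30, 17:30–19:00.
Windows ≥ 30 min: 10:00–11:00, 13:30–14:30, 16:00–16:30, 17:30–19:00.
Latest start in the last window 17:30–19:00 is 19:00 − 30 min = 18:30.

18:30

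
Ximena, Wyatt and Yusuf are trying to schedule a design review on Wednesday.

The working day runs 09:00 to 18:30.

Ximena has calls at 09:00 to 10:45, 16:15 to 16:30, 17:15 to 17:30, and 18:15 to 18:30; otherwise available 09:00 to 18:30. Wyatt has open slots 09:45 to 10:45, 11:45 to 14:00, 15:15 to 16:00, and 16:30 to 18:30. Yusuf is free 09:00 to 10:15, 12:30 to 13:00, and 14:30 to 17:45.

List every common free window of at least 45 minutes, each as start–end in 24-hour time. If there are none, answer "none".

Ximena free within 09:00–18:30: 10:45–16:15, 16:30–17:15, 17:30–18:15.
Ximena ∩ Wyatt: 11:45–14:00, 15:15–16:00, 16:30–17:15, 17:30–18:15.
Ximena ∩ Wyatt ∩ Yusuf: 12:30–13:00, 15:15–16:00, 16:30–17:15, 17:30–17:45.
Windows ≥ 45 min: 15:15–16:00, 16:30–17:15.

15:15–16:00, 16:30–17:15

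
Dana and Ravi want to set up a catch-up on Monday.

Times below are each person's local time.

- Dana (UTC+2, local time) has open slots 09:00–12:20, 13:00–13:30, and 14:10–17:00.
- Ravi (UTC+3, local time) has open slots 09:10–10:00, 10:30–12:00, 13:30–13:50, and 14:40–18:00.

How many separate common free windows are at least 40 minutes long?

2

Dana → UTC: 07:00–10:20, 11:00–11:30, 12:10–15:00.
Ravi → UTC: 06:10–07:00, 07:30–09:00, 10:30–10:50, 11:40–15:00.
Dana ∩ Ravi: 07:30–09:00, 12:10–15:00.
Windows ≥ 40 min: 07:30–09:00, 12:10–15:00.
That's 2 windows.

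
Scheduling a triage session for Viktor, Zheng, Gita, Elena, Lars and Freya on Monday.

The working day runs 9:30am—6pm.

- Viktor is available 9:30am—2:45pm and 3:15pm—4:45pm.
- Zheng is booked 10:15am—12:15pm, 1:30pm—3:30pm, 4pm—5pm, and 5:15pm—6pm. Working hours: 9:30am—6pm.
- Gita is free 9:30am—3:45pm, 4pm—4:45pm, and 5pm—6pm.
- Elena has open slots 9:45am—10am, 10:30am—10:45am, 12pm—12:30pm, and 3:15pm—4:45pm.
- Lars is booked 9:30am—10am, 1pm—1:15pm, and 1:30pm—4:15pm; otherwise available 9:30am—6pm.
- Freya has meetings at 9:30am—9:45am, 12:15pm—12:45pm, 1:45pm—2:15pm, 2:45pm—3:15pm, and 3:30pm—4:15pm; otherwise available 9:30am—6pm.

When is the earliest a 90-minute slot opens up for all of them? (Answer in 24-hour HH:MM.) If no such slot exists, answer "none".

Zheng free within 09:30–18:00: 09:30–10:15, 12:15–13:30, 15:30–16:00, 17:00–17:15.
Lars free within 09:30–18:00: 10:00–13:00, 13:15–13:30, 16:15–18:00.
Freya free within 09:30–18:00: 09:45–12:15, 12:45–13:45, 14:15–14:45, 15:15–15:30, 16:15–18:00.
Viktor ∩ Zheng: 09:30–10:15, 12:15–13:30, 15:30–16:00.
Viktor ∩ Zheng ∩ Gita: 09:30–10:15, 12:15–13:30, 15:30–15:45.
Viktor ∩ Zheng ∩ Gita ∩ Elena: 09:45–10:00, 12:15–12:30, 15:30–15:45.
Viktor ∩ Zheng ∩ Gita ∩ Elena ∩ Lars: 12:15–12:30.
Viktor ∩ Zheng ∩ Gita ∩ Elena ∩ Lars ∩ Freya: (none).
Windows ≥ 90 min: (none).

none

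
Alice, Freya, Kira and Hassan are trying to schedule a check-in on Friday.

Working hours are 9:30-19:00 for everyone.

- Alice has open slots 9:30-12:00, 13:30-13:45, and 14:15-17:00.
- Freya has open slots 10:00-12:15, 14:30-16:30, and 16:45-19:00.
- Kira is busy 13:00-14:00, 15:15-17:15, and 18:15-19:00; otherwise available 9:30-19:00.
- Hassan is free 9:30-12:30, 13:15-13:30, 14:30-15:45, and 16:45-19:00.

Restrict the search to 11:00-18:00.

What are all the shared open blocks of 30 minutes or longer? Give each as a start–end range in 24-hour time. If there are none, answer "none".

Kira free within 09:30–19:00: 09:30–13:00, 14:00–15:15, 17:15–18:15.
Alice ∩ Freya: 10:00–12:00, 14:30–16:30, 16:45–17:00.
Alice ∩ Freya ∩ Kira: 10:00–12:00, 14:30–15:15.
Alice ∩ Freya ∩ Kira ∩ Hassan: 10:00–12:00, 14:30–15:15.
Restricted to 11:00–18:00: 11:00–12:00, 14:30–15:15.
Windows ≥ 30 min: 11:00–12:00, 14:30–15:15.

11:00–12:00, 14:30–15:15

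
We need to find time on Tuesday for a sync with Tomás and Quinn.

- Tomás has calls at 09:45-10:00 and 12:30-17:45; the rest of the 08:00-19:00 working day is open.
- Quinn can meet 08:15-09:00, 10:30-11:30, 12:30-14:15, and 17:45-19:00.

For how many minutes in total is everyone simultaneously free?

Tomás free within 08:00–19:00: 08:00–09:45, 10:00–12:30, 17:45–19:00.
Tomás ∩ Quinn: 08:15–09:00, 10:30–11:30, 17:45–19:00.
Total common minutes: 45 + 60 + 75 = 180.

180 minutes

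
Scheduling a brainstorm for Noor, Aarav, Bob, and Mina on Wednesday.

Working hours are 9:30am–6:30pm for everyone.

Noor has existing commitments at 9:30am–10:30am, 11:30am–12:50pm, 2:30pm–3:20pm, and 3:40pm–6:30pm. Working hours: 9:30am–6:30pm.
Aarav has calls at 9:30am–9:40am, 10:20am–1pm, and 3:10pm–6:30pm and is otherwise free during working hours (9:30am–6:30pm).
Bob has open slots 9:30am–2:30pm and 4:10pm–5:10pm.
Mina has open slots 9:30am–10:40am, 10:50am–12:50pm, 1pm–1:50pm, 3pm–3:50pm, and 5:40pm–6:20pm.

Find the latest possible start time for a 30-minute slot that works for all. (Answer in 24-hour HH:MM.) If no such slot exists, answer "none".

Noor free within 09:30–18:30: 10:30–11:30, 12:50–14:30, 15:20–15:40.
Aarav free within 09:30–18:30: 09:40–10:20, 13:00–15:10.
Noor ∩ Aarav: 13:00–14:30.
Noor ∩ Aarav ∩ Bob: 13:00–14:30.
Noor ∩ Aarav ∩ Bob ∩ Mina: 13:00–13:50.
Windows ≥ 30 min: 13:00–13:50.
Latest start in the last window 13:00–13:50 is 13:50 − 30 min = 13:20.

13:20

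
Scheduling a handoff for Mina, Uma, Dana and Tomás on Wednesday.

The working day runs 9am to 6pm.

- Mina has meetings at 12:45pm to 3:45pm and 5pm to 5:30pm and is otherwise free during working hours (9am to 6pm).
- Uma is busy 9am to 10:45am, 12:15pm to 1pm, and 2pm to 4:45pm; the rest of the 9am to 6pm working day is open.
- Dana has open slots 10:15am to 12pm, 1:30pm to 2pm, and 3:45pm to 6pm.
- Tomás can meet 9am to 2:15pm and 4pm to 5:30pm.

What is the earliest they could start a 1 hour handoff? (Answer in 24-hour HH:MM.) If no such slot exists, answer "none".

Mina free within 09:00–18:00: 09:00–12:45, 15:45–17:00, 17:30–18:00.
Uma free within 09:00–18:00: 10:45–12:15, 13:00–14:00, 16:45–18:00.
Mina ∩ Uma: 10:45–12:15, 16:45–17:00, 17:30–18:00.
Mina ∩ Uma ∩ Dana: 10:45–12:00, 16:45–17:00, 17:30–18:00.
Mina ∩ Uma ∩ Dana ∩ Tomás: 10:45–12:00, 16:45–17:00.
Windows ≥ 60 min: 10:45–12:00.
Earliest such window starts at 10:45.

10:45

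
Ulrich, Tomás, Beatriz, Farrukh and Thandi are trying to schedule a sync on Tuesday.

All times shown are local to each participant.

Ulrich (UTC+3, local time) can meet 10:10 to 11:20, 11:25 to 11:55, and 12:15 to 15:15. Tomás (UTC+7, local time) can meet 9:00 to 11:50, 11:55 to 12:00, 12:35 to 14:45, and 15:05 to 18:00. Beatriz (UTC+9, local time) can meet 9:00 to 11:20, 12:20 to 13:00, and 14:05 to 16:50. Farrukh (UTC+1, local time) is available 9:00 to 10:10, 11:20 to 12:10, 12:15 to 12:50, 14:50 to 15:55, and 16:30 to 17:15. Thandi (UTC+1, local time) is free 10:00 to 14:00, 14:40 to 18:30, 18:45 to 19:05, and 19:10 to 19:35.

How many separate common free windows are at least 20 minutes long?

0

Ulrich → UTC: 07:10–08:20, 08:25–08:55, 09:15–12:15.
Tomás → UTC: 02:00–04:50, 04:55–05:00, 05:35–07:45, 08:05–11:00.
Beatriz → UTC: 00:00–02:20, 03:20–04:00, 05:05–07:50.
Farrukh → UTC: 08:00–09:10, 10:20–11:10, 11:15–11:50, 13:50–14:55, 15:30–16:15.
Thandi → UTC: 09:00–13:00, 13:40–17:30, 17:45–18:05, 18:10–18:35.
Ulrich ∩ Tomás: 07:10–07:45, 08:05–08:20, 08:25–08:55, 09:15–11:00.
Ulrich ∩ Tomás ∩ Beatriz: 07:10–07:45.
Ulrich ∩ Tomás ∩ Beatriz ∩ Farrukh: (none).
Ulrich ∩ Tomás ∩ Beatriz ∩ Farrukh ∩ Thandi: (none).
Windows ≥ 20 min: (none).
That's 0 windows.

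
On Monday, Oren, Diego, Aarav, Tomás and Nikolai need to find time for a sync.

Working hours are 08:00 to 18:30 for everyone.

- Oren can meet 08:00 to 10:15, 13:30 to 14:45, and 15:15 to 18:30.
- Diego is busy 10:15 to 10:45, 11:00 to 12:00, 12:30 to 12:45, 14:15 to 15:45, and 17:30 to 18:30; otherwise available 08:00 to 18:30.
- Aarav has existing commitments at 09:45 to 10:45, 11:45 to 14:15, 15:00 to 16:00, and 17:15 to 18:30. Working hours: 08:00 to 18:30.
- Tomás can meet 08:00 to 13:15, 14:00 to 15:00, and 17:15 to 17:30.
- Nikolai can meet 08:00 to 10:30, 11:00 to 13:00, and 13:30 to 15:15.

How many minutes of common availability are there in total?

105 minutes

Diego free within 08:00–18:30: 08:00–10:15, 10:45–11:00, 12:00–12:30, 12:45–14:15, 15:45–17:30.
Aarav free within 08:00–18:30: 08:00–09:45, 10:45–11:45, 14:15–15:00, 16:00–17:15.
Oren ∩ Diego: 08:00–10:15, 13:30–14:15, 15:45–17:30.
Oren ∩ Diego ∩ Aarav: 08:00–09:45, 16:00–17:15.
Oren ∩ Diego ∩ Aarav ∩ Tomás: 08:00–09:45.
Oren ∩ Diego ∩ Aarav ∩ Tomás ∩ Nikolai: 08:00–09:45.
Total common minutes: 105.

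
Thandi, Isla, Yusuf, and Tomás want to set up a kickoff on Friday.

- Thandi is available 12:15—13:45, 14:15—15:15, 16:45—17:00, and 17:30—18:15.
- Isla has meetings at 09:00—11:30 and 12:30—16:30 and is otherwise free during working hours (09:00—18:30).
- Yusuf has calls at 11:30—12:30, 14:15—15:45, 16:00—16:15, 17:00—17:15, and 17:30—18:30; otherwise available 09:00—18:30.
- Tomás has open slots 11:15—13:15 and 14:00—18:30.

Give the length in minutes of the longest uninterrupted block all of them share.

Isla free within 09:00–18:30: 11:30–12:30, 16:30–18:30.
Yusuf free within 09:00–18:30: 09:00–11:30, 12:30–14:15, 15:45–16:00, 16:15–17:00, 17:15–17:30.
Thandi ∩ Isla: 12:15–12:30, 16:45–17:00, 17:30–18:15.
Thandi ∩ Isla ∩ Yusuf: 16:45–17:00.
Thandi ∩ Isla ∩ Yusuf ∩ Tomás: 16:45–17:00.
Single common window of 15 minutes.

15 minutes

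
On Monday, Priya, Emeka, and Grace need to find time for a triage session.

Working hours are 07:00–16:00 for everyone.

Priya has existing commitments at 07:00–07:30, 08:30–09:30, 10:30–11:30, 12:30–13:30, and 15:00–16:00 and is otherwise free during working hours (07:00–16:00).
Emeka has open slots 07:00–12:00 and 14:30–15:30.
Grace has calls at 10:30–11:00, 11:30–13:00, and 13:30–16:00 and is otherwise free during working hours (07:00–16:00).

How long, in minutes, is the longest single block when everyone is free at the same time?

Priya free within 07:00–16:00: 07:30–08:30, 09:30–10:30, 11:30–12:30, 13:30–15:00.
Grace free within 07:00–16:00: 07:00–10:30, 11:00–11:30, 13:00–13:30.
Priya ∩ Emeka: 07:30–08:30, 09:30–10:30, 11:30–12:00, 14:30–15:00.
Priya ∩ Emeka ∩ Grace: 07:30–08:30, 09:30–10:30.
Common window lengths: 60, 60 min; longest is 60.

60 minutes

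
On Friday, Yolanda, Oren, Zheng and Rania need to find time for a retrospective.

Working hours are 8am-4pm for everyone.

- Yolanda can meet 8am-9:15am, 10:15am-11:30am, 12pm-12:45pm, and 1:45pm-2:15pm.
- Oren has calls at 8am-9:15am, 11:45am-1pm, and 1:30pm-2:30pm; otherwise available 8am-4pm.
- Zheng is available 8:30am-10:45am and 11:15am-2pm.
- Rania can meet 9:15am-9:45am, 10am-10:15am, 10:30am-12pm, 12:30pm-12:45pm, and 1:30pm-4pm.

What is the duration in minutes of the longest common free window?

Oren free within 08:00–16:00: 09:15–11:45, 13:00–13:30, 14:30–16:00.
Yolanda ∩ Oren: 10:15–11:30.
Yolanda ∩ Oren ∩ Zheng: 10:15–10:45, 11:15–11:30.
Yolanda ∩ Oren ∩ Zheng ∩ Rania: 10:30–10:45, 11:15–11:30.
Common window lengths: 15, 15 min; longest is 15.

15 minutes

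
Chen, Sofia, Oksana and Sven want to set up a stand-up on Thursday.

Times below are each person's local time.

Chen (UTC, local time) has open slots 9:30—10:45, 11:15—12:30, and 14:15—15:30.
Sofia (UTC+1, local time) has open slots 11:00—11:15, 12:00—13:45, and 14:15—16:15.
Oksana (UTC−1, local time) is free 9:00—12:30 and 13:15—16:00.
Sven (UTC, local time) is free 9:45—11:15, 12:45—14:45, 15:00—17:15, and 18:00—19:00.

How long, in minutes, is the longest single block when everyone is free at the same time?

30 minutes

Chen → UTC: 09:30–10:45, 11:15–12:30, 14:15–15:30.
Sofia → UTC: 10:00–10:15, 11:00–12:45, 13:15–15:15.
Oksana → UTC: 10:00–13:30, 14:15–17:00.
Sven → UTC: 09:45–11:15, 12:45–14:45, 15:00–17:15, 18:00–19:00.
Chen ∩ Sofia: 10:00–10:15, 11:15–12:30, 14:15–15:15.
Chen ∩ Sofia ∩ Oksana: 10:00–10:15, 11:15–12:30, 14:15–15:15.
Chen ∩ Sofia ∩ Oksana ∩ Sven: 10:00–10:15, 14:15–14:45, 15:00–15:15.
Common window lengths: 15, 30, 15 min; longest is 30.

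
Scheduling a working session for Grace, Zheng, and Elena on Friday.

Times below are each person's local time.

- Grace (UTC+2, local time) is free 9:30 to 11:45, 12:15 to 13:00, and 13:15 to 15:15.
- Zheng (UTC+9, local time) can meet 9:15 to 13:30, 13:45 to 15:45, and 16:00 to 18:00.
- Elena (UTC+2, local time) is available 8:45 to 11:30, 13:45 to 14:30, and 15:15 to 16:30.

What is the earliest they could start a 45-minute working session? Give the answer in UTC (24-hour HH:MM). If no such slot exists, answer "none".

Grace → UTC: 07:30–09:45, 10:15–11:00, 11:15–13:15.
Zheng → UTC: 00:15–04:30, 04:45–06:45, 07:00–09:00.
Elena → UTC: 06:45–09:30, 11:45–12:30, 13:15–14:30.
Grace ∩ Zheng: 07:30–09:00.
Grace ∩ Zheng ∩ Elena: 07:30–09:00.
Windows ≥ 45 min: 07:30–09:00.
Earliest such window starts at 07:30.

07:30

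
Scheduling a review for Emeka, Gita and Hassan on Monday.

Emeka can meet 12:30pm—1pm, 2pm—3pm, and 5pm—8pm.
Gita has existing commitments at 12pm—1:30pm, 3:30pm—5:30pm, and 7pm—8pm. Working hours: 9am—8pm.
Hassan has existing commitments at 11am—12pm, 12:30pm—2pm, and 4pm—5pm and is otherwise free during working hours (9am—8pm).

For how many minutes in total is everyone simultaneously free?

150 minutes

Gita free within 09:00–20:00: 09:00–12:00, 13:30–15:30, 17:30–19:00.
Hassan free within 09:00–20:00: 09:00–11:00, 12:00–12:30, 14:00–16:00, 17:00–20:00.
Emeka ∩ Gita: 14:00–15:00, 17:30–19:00.
Emeka ∩ Gita ∩ Hassan: 14:00–15:00, 17:30–19:00.
Total common minutes: 60 + 90 = 150.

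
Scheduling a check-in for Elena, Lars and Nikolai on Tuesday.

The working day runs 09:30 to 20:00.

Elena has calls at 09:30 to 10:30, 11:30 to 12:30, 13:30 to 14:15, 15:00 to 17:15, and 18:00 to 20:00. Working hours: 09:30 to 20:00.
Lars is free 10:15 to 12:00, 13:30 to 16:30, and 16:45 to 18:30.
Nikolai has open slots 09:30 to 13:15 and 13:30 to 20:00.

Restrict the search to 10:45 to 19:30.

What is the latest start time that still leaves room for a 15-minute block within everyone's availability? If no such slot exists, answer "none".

Elena free within 09:30–20:00: 10:30–11:30, 12:30–13:30, 14:15–15:00, 17:15–18:00.
Elena ∩ Lars: 10:30–11:30, 14:15–15:00, 17:15–18:00.
Elena ∩ Lars ∩ Nikolai: 10:30–11:30, 14:15–15:00, 17:15–18:00.
Restricted to 10:45–19:30: 10:45–11:30, 14:15–15:00, 17:15–18:00.
Windows ≥ 15 min: 10:45–11:30, 14:15–15:00, 17:15–18:00.
Latest start in the last window 17:15–18:00 is 18:00 − 15 min = 17:45.

17:45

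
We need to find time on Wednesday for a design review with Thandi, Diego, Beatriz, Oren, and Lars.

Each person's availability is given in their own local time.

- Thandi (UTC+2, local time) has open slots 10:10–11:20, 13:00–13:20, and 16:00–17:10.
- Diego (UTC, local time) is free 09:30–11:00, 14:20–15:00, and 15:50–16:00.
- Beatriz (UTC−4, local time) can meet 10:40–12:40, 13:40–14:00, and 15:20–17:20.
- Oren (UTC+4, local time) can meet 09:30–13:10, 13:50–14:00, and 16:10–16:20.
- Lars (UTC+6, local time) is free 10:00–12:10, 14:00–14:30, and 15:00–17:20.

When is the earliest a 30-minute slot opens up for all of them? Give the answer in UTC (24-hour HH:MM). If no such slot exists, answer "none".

Thandi → UTC: 08:10–09:20, 11:00–11:20, 14:00–15:10.
Diego → UTC: 09:30–11:00, 14:20–15:00, 15:50–16:00.
Beatriz → UTC: 14:40–16:40, 17:40–18:00, 19:20–21:20.
Oren → UTC: 05:30–09:10, 09:50–10:00, 12:10–12:20.
Lars → UTC: 04:00–06:10, 08:00–08:30, 09:00–11:20.
Thandi ∩ Diego: 14:20–15:00.
Thandi ∩ Diego ∩ Beatriz: 14:40–15:00.
Thandi ∩ Diego ∩ Beatriz ∩ Oren: (none).
Thandi ∩ Diego ∩ Beatriz ∩ Oren ∩ Lars: (none).
Windows ≥ 30 min: (none).

none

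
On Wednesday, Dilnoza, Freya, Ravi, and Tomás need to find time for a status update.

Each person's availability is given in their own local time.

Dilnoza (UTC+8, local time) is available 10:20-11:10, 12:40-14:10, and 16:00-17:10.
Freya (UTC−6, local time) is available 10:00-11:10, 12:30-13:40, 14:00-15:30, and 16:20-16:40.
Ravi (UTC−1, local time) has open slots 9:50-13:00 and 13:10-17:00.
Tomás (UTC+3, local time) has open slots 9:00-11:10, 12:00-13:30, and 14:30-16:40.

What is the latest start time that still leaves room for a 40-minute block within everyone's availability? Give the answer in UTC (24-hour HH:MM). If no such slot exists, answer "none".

Dilnoza → UTC: 02:20–03:10, 04:40–06:10, 08:00–09:10.
Freya → UTC: 16:00–17:10, 18:30–19:40, 20:00–21:30, 22:20–22:40.
Ravi → UTC: 10:50–14:00, 14:10–18:00.
Tomás → UTC: 06:00–08:10, 09:00–10:30, 11:30–13:40.
Dilnoza ∩ Freya: (none).
Dilnoza ∩ Freya ∩ Ravi: (none).
Dilnoza ∩ Freya ∩ Ravi ∩ Tomás: (none).
Windows ≥ 40 min: (none).

none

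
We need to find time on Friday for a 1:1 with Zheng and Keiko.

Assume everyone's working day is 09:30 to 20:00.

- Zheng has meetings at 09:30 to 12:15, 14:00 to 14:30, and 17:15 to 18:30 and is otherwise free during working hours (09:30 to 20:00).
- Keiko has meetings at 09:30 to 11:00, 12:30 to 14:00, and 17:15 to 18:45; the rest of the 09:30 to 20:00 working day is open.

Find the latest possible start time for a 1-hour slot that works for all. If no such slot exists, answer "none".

Zheng free within 09:30–20:00: 12:15–14:00, 14:30–17:15, 18:30–20:00.
Keiko free within 09:30–20:00: 11:00–12:30, 14:00–17:15, 18:45–20:00.
Zheng ∩ Keiko: 12:15–12:30, 14:30–17:15, 18:45–20:00.
Windows ≥ 60 min: 14:30–17:15, 18:45–20:00.
Latest start in the last window 18:45–20:00 is 20:00 − 60 min = 19:00.

19:00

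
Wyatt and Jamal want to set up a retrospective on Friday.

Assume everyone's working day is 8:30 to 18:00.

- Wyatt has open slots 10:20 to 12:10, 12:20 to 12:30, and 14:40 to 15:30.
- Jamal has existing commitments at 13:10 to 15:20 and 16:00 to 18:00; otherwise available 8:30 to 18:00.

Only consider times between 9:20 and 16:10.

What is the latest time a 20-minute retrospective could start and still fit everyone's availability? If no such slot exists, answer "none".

11:50

Jamal free within 08:30–18:00: 08:30–13:10, 15:20–16:00.
Wyatt ∩ Jamal: 10:20–12:10, 12:20–12:30, 15:20–15:30.
Restricted to 09:20–16:10: 10:20–12:10, 12:20–12:30, 15:20–15:30.
Windows ≥ 20 min: 10:20–12:10.
Latest start in the last window 10:20–12:10 is 12:10 − 20 min = 11:50.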